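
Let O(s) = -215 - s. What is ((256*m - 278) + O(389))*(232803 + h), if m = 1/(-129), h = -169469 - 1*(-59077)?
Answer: -13959015974/129 ≈ -1.0821e+8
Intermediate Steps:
h = -110392 (h = -169469 + 59077 = -110392)
m = -1/129 ≈ -0.0077519
((256*m - 278) + O(389))*(232803 + h) = ((256*(-1/129) - 278) + (-215 - 1*389))*(232803 - 110392) = ((-256/129 - 278) + (-215 - 389))*122411 = (-36118/129 - 604)*122411 = -114034/129*122411 = -13959015974/129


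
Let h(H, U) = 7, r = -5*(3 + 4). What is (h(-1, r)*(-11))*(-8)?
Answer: 616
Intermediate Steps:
r = -35 (r = -5*7 = -35)
(h(-1, r)*(-11))*(-8) = (7*(-11))*(-8) = -77*(-8) = 616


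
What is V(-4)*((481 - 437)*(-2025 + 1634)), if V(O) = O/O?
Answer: -17204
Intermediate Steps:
V(O) = 1
V(-4)*((481 - 437)*(-2025 + 1634)) = 1*((481 - 437)*(-2025 + 1634)) = 1*(44*(-391)) = 1*(-17204) = -17204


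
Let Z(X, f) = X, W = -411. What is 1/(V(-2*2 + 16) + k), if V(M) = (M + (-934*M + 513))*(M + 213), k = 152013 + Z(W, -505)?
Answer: -1/2252073 ≈ -4.4404e-7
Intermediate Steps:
k = 151602 (k = 152013 - 411 = 151602)
V(M) = (213 + M)*(513 - 933*M) (V(M) = (M + (513 - 934*M))*(213 + M) = (513 - 933*M)*(213 + M) = (213 + M)*(513 - 933*M))
1/(V(-2*2 + 16) + k) = 1/((109269 - 198216*(-2*2 + 16) - 933*(-2*2 + 16)²) + 151602) = 1/((109269 - 198216*(-4 + 16) - 933*(-4 + 16)²) + 151602) = 1/((109269 - 198216*12 - 933*12²) + 151602) = 1/((109269 - 2378592 - 933*144) + 151602) = 1/((109269 - 2378592 - 134352) + 151602) = 1/(-2403675 + 151602) = 1/(-2252073) = -1/2252073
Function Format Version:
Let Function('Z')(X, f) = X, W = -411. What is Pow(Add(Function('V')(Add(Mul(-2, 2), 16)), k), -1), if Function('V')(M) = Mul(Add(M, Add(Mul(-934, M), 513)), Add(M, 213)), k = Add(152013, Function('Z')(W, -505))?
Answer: Rational(-1, 2252073) ≈ -4.4404e-7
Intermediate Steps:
k = 151602 (k = Add(152013, -411) = 151602)
Function('V')(M) = Mul(Add(213, M), Add(513, Mul(-933, M))) (Function('V')(M) = Mul(Add(M, Add(513, Mul(-934, M))), Add(213, M)) = Mul(Add(513, Mul(-933, M)), Add(213, M)) = Mul(Add(213, M), Add(513, Mul(-933, M))))
Pow(Add(Function('V')(Add(Mul(-2, 2), 16)), k), -1) = Pow(Add(Add(109269, Mul(-198216, Add(Mul(-2, 2), 16)), Mul(-933, Pow(Add(Mul(-2, 2), 16), 2))), 151602), -1) = Pow(Add(Add(109269, Mul(-198216, Add(-4, 16)), Mul(-933, Pow(Add(-4, 16), 2))), 151602), -1) = Pow(Add(Add(109269, Mul(-198216, 12), Mul(-933, Pow(12, 2))), 151602), -1) = Pow(Add(Add(109269, -2378592, Mul(-933, 144)), 151602), -1) = Pow(Add(Add(109269, -2378592, -134352), 151602), -1) = Pow(Add(-2403675, 151602), -1) = Pow(-2252073, -1) = Rational(-1, 2252073)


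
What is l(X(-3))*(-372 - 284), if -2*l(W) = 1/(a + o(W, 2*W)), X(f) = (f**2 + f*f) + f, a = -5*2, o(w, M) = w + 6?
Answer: 328/11 ≈ 29.818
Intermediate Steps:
o(w, M) = 6 + w
a = -10
X(f) = f + 2*f**2 (X(f) = (f**2 + f**2) + f = 2*f**2 + f = f + 2*f**2)
l(W) = -1/(2*(-4 + W)) (l(W) = -1/(2*(-10 + (6 + W))) = -1/(2*(-4 + W)))
l(X(-3))*(-372 - 284) = (-1/(-8 + 2*(-3*(1 + 2*(-3)))))*(-372 - 284) = -1/(-8 + 2*(-3*(1 - 6)))*(-656) = -1/(-8 + 2*(-3*(-5)))*(-656) = -1/(-8 + 2*15)*(-656) = -1/(-8 + 30)*(-656) = -1/22*(-656) = 328/11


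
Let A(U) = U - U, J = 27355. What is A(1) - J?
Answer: -27355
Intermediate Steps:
A(U) = 0
A(1) - J = 0 - 1*27355 = 0 - 27355 = -27355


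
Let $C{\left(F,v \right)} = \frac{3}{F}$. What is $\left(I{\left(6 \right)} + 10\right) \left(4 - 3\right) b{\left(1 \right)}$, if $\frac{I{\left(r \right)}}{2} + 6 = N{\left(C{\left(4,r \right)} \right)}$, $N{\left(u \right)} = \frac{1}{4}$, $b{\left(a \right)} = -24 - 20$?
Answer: $66$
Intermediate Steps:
$b{\left(a \right)} = -44$ ($b{\left(a \right)} = -24 - 20 = -44$)
$N{\left(u \right)} = \frac{1}{4}$
$I{\left(r \right)} = - \frac{23}{2}$ ($I{\left(r \right)} = -12 + 2 \cdot \frac{1}{4} = -12 + \frac{1}{2} = - \frac{23}{2}$)
$\left(I{\left(6 \right)} + 10\right) \left(4 - 3\right) b{\left(1 \right)} = \left(- \frac{23}{2} + 10\right) \left(4 - 3\right) \left(-44\right) = \left(- \frac{3}{2}\right) 1 \left(-44\right) = \left(- \frac{3}{2}\right) \left(-44\right) = 66$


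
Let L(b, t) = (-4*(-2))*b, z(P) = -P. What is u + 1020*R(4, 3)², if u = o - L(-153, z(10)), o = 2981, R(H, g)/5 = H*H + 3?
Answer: 9209705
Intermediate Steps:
R(H, g) = 15 + 5*H² (R(H, g) = 5*(H*H + 3) = 5*(H² + 3) = 5*(3 + H²) = 15 + 5*H²)
L(b, t) = 8*b
u = 4205 (u = 2981 - 8*(-153) = 2981 - 1*(-1224) = 2981 + 1224 = 4205)
u + 1020*R(4, 3)² = 4205 + 1020*(15 + 5*4²)² = 4205 + 1020*(15 + 5*16)² = 4205 + 1020*(15 + 80)² = 4205 + 1020*95² = 4205 + 1020*9025 = 4205 + 9205500 = 9209705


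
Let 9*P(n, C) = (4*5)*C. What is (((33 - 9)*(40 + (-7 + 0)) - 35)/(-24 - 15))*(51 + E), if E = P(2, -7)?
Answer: -241483/351 ≈ -687.99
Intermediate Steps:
P(n, C) = 20*C/9 (P(n, C) = ((4*5)*C)/9 = (20*C)/9 = 20*C/9)
E = -140/9 (E = (20/9)*(-7) = -140/9 ≈ -15.556)
(((33 - 9)*(40 + (-7 + 0)) - 35)/(-24 - 15))*(51 + E) = (((33 - 9)*(40 + (-7 + 0)) - 35)/(-24 - 15))*(51 - 140/9) = ((24*(40 - 7) - 35)/(-39))*(319/9) = ((24*33 - 35)*(-1/39))*(319/9) = ((792 - 35)*(-1/39))*(319/9) = (757*(-1/39))*(319/9) = -757/39*319/9 = -241483/351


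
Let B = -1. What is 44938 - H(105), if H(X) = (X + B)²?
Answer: 34122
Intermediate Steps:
H(X) = (-1 + X)² (H(X) = (X - 1)² = (-1 + X)²)
44938 - H(105) = 44938 - (-1 + 105)² = 44938 - 1*104² = 44938 - 1*10816 = 44938 - 10816 = 34122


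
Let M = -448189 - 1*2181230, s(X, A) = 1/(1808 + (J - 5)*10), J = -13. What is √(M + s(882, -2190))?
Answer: I*√1742242511317/814 ≈ 1621.5*I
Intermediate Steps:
s(X, A) = 1/1628 (s(X, A) = 1/(1808 + (-13 - 5)*10) = 1/(1808 - 18*10) = 1/(1808 - 180) = 1/1628)
M = -2629419 (M = -448189 - 2181230 = -2629419)
√(M + s(882, -2190)) = √(-2629419 + 1/1628) = √(-4280694131/1628) = I*√1742242511317/814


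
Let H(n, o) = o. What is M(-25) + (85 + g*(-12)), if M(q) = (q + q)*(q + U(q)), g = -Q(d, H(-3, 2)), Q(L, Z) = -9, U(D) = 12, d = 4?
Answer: 627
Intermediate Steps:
g = 9 (g = -1*(-9) = 9)
M(q) = 2*q*(12 + q) (M(q) = (q + q)*(q + 12) = (2*q)*(12 + q) = 2*q*(12 + q))
M(-25) + (85 + g*(-12)) = 2*(-25)*(12 - 25) + (85 + 9*(-12)) = 2*(-25)*(-13) + (85 - 108) = 650 - 23 = 627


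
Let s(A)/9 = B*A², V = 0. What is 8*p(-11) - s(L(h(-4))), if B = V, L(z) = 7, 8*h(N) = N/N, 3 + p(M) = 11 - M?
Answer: 152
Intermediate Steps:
p(M) = 8 - M (p(M) = -3 + (11 - M) = 8 - M)
h(N) = ⅛ (h(N) = (N/N)/8 = (⅛)*1 = ⅛)
B = 0
s(A) = 0 (s(A) = 9*(0*A²) = 9*0 = 0)
8*p(-11) - s(L(h(-4))) = 8*(8 - 1*(-11)) - 1*0 = 8*(8 + 11) + 0 = 8*19 + 0 = 152 + 0 = 152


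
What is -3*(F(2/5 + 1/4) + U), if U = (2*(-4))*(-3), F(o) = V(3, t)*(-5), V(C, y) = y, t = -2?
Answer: -102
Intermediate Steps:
F(o) = 10 (F(o) = -2*(-5) = 10)
U = 24 (U = -8*(-3) = 24)
-3*(F(2/5 + 1/4) + U) = -3*(10 + 24) = -3*34 = -102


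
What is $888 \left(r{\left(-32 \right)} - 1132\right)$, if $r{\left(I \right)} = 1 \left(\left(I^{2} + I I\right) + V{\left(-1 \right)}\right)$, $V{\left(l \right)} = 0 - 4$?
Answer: $809856$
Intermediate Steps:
$V{\left(l \right)} = -4$ ($V{\left(l \right)} = 0 - 4 = -4$)
$r{\left(I \right)} = -4 + 2 I^{2}$ ($r{\left(I \right)} = 1 \left(\left(I^{2} + I I\right) - 4\right) = 1 \left(\left(I^{2} + I^{2}\right) - 4\right) = 1 \left(2 I^{2} - 4\right) = 1 \left(-4 + 2 I^{2}\right) = -4 + 2 I^{2}$)
$888 \left(r{\left(-32 \right)} - 1132\right) = 888 \left(\left(-4 + 2 \left(-32\right)^{2}\right) - 1132\right) = 888 \left(\left(-4 + 2 \cdot 1024\right) - 1132\right) = 888 \left(\left(-4 + 2048\right) - 1132\right) = 888 \left(2044 - 1132\right) = 888 \cdot 912 = 809856$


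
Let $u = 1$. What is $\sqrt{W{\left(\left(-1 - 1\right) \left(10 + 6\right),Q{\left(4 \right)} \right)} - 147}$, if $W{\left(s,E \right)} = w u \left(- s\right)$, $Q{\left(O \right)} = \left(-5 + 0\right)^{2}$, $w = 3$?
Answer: $i \sqrt{51} \approx 7.1414 i$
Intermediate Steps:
$Q{\left(O \right)} = 25$ ($Q{\left(O \right)} = \left(-5\right)^{2} = 25$)
$W{\left(s,E \right)} = - 3 s$ ($W{\left(s,E \right)} = 3 \cdot 1 \left(- s\right) = 3 \left(- s\right) = - 3 s$)
$\sqrt{W{\left(\left(-1 - 1\right) \left(10 + 6\right),Q{\left(4 \right)} \right)} - 147} = \sqrt{- 3 \left(-1 - 1\right) \left(10 + 6\right) - 147} = \sqrt{- 3 \left(\left(-2\right) 16\right) - 147} = \sqrt{\left(-3\right) \left(-32\right) - 147} = \sqrt{96 - 147} = \sqrt{-51} = i \sqrt{51}$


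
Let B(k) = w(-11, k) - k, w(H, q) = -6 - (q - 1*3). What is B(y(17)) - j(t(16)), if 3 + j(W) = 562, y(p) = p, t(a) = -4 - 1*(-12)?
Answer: -596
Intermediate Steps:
t(a) = 8 (t(a) = -4 + 12 = 8)
j(W) = 559 (j(W) = -3 + 562 = 559)
w(H, q) = -3 - q (w(H, q) = -6 - (q - 3) = -6 - (-3 + q) = -6 + (3 - q) = -3 - q)
B(k) = -3 - 2*k (B(k) = (-3 - k) - k = -3 - 2*k)
B(y(17)) - j(t(16)) = (-3 - 2*17) - 1*559 = (-3 - 34) - 559 = -37 - 559 = -596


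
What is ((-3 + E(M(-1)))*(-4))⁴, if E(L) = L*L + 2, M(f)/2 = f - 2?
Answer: 384160000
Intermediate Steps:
M(f) = -4 + 2*f (M(f) = 2*(f - 2) = 2*(-2 + f) = -4 + 2*f)
E(L) = 2 + L² (E(L) = L² + 2 = 2 + L²)
((-3 + E(M(-1)))*(-4))⁴ = ((-3 + (2 + (-4 + 2*(-1))²))*(-4))⁴ = ((-3 + (2 + (-4 - 2)²))*(-4))⁴ = ((-3 + (2 + (-6)²))*(-4))⁴ = ((-3 + (2 + 36))*(-4))⁴ = ((-3 + 38)*(-4))⁴ = (35*(-4))⁴ = (-140)⁴ = 384160000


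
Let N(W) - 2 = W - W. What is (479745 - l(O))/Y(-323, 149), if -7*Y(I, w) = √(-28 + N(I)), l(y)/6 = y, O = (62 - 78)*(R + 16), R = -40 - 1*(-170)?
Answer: 3456327*I*√26/26 ≈ 6.7784e+5*I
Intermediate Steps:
R = 130 (R = -40 + 170 = 130)
O = -2336 (O = (62 - 78)*(130 + 16) = -16*146 = -2336)
l(y) = 6*y
N(W) = 2 (N(W) = 2 + (W - W) = 2 + 0 = 2)
Y(I, w) = -I*√26/7 (Y(I, w) = -√(-28 + 2)/7 = -I*√26/7)
(479745 - l(O))/Y(-323, 149) = (479745 - 6*(-2336))/((-I*√26/7)) = (479745 - 1*(-14016))*(7*I*√26/26) = (479745 + 14016)*(7*I*√26/26) = 493761*(7*I*√26/26) = 3456327*I*√26/26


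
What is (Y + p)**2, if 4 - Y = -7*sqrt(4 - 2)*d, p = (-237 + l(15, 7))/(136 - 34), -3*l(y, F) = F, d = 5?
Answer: 57416059/23409 + 17710*sqrt(2)/153 ≈ 2616.4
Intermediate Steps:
l(y, F) = -F/3
p = -359/153 (p = (-237 - 1/3*7)/(136 - 34) = (-237 - 7/3)/102 = -718/3*1/102 = -359/153 ≈ -2.3464)
Y = 4 + 35*sqrt(2) (Y = 4 - (-7)*sqrt(4 - 2)*5 = 4 - (-7)*sqrt(2)*5 = 4 - (-7)*5*sqrt(2) = 4 - (-35)*sqrt(2) = 4 + 35*sqrt(2) ≈ 53.497)
(Y + p)**2 = ((4 + 35*sqrt(2)) - 359/153)**2 = (253/153 + 35*sqrt(2))**2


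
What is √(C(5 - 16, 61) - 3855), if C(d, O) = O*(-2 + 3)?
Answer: I*√3794 ≈ 61.595*I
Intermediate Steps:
C(d, O) = O (C(d, O) = O*1 = O)
√(C(5 - 16, 61) - 3855) = √(61 - 3855) = √(-3794) = I*√3794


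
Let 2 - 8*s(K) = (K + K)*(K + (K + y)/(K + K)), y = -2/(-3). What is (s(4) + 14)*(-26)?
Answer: -754/3 ≈ -251.33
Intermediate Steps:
y = 2/3 (y = -2*(-1/3) = 2/3 ≈ 0.66667)
s(K) = 1/4 - K*(K + (2/3 + K)/(2*K))/4 (s(K) = 1/4 - (K + K)*(K + (K + 2/3)/(K + K))/8 = 1/4 - 2*K*(K + (2/3 + K)/((2*K)))/8 = 1/4 - 2*K*(K + (2/3 + K)*(1/(2*K)))/8 = 1/4 - 2*K*(K + (2/3 + K)/(2*K))/8 = 1/4 - K*(K + (2/3 + K)/(2*K))/4)
(s(4) + 14)*(-26) = ((1/6 - 1/4*4**2 - 1/8*4) + 14)*(-26) = ((1/6 - 1/4*16 - 1/2) + 14)*(-26) = ((1/6 - 4 - 1/2) + 14)*(-26) = (-13/3 + 14)*(-26) = (29/3)*(-26) = -754/3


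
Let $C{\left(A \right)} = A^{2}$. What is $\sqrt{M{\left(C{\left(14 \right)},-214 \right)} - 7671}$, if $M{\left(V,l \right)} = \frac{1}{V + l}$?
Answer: $\frac{i \sqrt{276158}}{6} \approx 87.585 i$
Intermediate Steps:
$\sqrt{M{\left(C{\left(14 \right)},-214 \right)} - 7671} = \sqrt{\frac{1}{14^{2} - 214} - 7671} = \sqrt{\frac{1}{196 - 214} - 7671} = \sqrt{\frac{1}{-18} - 7671} = \sqrt{- \frac{1}{18} - 7671} = \sqrt{- \frac{138079}{18}} = \frac{i \sqrt{276158}}{6}$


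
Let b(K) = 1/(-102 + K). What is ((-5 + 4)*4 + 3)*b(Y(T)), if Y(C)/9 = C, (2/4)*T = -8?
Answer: 1/246 ≈ 0.0040650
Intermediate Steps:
T = -16 (T = 2*(-8) = -16)
Y(C) = 9*C
((-5 + 4)*4 + 3)*b(Y(T)) = ((-5 + 4)*4 + 3)/(-102 + 9*(-16)) = (-1*4 + 3)/(-102 - 144) = (-4 + 3)/(-246) = -1*(-1/246) = 1/246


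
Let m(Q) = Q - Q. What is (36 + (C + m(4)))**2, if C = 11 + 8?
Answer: 3025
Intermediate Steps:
m(Q) = 0
C = 19
(36 + (C + m(4)))**2 = (36 + (19 + 0))**2 = (36 + 19)**2 = 55**2 = 3025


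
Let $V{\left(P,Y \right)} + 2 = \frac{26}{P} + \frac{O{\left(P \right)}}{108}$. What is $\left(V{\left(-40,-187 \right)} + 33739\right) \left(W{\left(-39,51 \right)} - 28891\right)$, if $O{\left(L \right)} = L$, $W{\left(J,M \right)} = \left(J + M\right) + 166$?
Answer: $- \frac{174359012959}{180} \approx -9.6866 \cdot 10^{8}$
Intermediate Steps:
$W{\left(J,M \right)} = 166 + J + M$
$V{\left(P,Y \right)} = -2 + \frac{26}{P} + \frac{P}{108}$ ($V{\left(P,Y \right)} = -2 + \left(\frac{26}{P} + \frac{P}{108}\right) = -2 + \frac{26}{P} + \frac{P}{108}$)
$\left(V{\left(-40,-187 \right)} + 33739\right) \left(W{\left(-39,51 \right)} - 28891\right) = \left(\left(-2 + \frac{26}{-40} + \frac{1}{108} \left(-40\right)\right) + 33739\right) \left(\left(166 - 39 + 51\right) - 28891\right) = \left(\left(-2 + 26 \left(- \frac{1}{40}\right) - \frac{10}{27}\right) + 33739\right) \left(178 - 28891\right) = \left(\left(-2 - \frac{13}{20} - \frac{10}{27}\right) + 33739\right) \left(-28713\right) = \left(- \frac{1631}{540} + 33739\right) \left(-28713\right) = \frac{18217429}{540} \left(-28713\right) = - \frac{174359012959}{180}$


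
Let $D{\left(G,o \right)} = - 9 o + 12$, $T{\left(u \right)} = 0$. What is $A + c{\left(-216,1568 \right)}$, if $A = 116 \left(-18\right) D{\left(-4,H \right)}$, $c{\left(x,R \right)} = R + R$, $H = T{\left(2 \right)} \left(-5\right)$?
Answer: $-21920$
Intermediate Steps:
$H = 0$ ($H = 0 \left(-5\right) = 0$)
$c{\left(x,R \right)} = 2 R$
$D{\left(G,o \right)} = 12 - 9 o$
$A = -25056$ ($A = 116 \left(-18\right) \left(12 - 0\right) = - 2088 \left(12 + 0\right) = \left(-2088\right) 12 = -25056$)
$A + c{\left(-216,1568 \right)} = -25056 + 2 \cdot 1568 = -25056 + 3136 = -21920$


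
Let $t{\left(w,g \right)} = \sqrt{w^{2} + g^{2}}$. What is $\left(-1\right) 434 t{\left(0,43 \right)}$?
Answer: $-18662$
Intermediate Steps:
$t{\left(w,g \right)} = \sqrt{g^{2} + w^{2}}$
$\left(-1\right) 434 t{\left(0,43 \right)} = \left(-1\right) 434 \sqrt{43^{2} + 0^{2}} = - 434 \sqrt{1849 + 0} = - 434 \sqrt{1849} = \left(-434\right) 43 = -18662$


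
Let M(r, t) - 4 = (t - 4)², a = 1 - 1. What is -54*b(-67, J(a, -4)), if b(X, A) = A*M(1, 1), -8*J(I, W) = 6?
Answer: 1053/2 ≈ 526.50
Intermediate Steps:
a = 0
M(r, t) = 4 + (-4 + t)² (M(r, t) = 4 + (t - 4)² = 4 + (-4 + t)²)
J(I, W) = -¾ (J(I, W) = -⅛*6 = -¾)
b(X, A) = 13*A (b(X, A) = A*(4 + (-4 + 1)²) = A*(4 + (-3)²) = A*(4 + 9) = A*13 = 13*A)
-54*b(-67, J(a, -4)) = -702*(-3)/4 = -54*(-39/4) = 1053/2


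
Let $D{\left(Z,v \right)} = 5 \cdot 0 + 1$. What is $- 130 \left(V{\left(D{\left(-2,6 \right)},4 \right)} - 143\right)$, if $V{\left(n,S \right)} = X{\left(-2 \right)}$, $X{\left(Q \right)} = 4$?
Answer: $18070$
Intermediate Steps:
$D{\left(Z,v \right)} = 1$ ($D{\left(Z,v \right)} = 0 + 1 = 1$)
$V{\left(n,S \right)} = 4$
$- 130 \left(V{\left(D{\left(-2,6 \right)},4 \right)} - 143\right) = - 130 \left(4 - 143\right) = \left(-130\right) \left(-139\right) = 18070$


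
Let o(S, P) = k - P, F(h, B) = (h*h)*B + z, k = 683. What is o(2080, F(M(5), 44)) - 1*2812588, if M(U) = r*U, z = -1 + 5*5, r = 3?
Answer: -2821829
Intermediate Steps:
z = 24 (z = -1 + 25 = 24)
M(U) = 3*U
F(h, B) = 24 + B*h² (F(h, B) = (h*h)*B + 24 = h²*B + 24 = B*h² + 24 = 24 + B*h²)
o(S, P) = 683 - P
o(2080, F(M(5), 44)) - 1*2812588 = (683 - (24 + 44*(3*5)²)) - 1*2812588 = (683 - (24 + 44*15²)) - 2812588 = (683 - (24 + 44*225)) - 2812588 = (683 - (24 + 9900)) - 2812588 = (683 - 1*9924) - 2812588 = (683 - 9924) - 2812588 = -9241 - 2812588 = -2821829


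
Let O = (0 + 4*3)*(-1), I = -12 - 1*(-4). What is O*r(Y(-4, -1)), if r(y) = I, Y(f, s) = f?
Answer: 96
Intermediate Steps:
I = -8 (I = -12 + 4 = -8)
r(y) = -8
O = -12 (O = (0 + 12)*(-1) = 12*(-1) = -12)
O*r(Y(-4, -1)) = -12*(-8) = 96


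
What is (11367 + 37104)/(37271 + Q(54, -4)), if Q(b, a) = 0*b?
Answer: 48471/37271 ≈ 1.3005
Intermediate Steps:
Q(b, a) = 0
(11367 + 37104)/(37271 + Q(54, -4)) = (11367 + 37104)/(37271 + 0) = 48471/37271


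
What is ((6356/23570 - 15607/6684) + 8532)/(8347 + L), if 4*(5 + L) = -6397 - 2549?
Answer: 671910973337/480935974170 ≈ 1.3971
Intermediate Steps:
L = -4483/2 (L = -5 + (-6397 - 2549)/4 = -5 + (1/4)*(-8946) = -5 - 4473/2 = -4483/2 ≈ -2241.5)
((6356/23570 - 15607/6684) + 8532)/(8347 + L) = ((6356/23570 - 15607/6684) + 8532)/(8347 - 4483/2) = ((6356*(1/23570) - 15607*1/6684) + 8532)/(12211/2) = ((3178/11785 - 15607/6684) + 8532)*(2/12211) = (-162686743/78770940 + 8532)*(2/12211) = (671910973337/78770940)*(2/12211) = 671910973337/480935974170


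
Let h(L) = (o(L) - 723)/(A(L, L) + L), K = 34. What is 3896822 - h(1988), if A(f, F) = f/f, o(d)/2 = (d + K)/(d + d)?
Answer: 856030555767/219674 ≈ 3.8968e+6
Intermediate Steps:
o(d) = (34 + d)/d (o(d) = 2*((d + 34)/(d + d)) = 2*((34 + d)/((2*d))) = 2*((34 + d)*(1/(2*d))) = 2*((34 + d)/(2*d)) = (34 + d)/d)
A(f, F) = 1
h(L) = (-723 + (34 + L)/L)/(1 + L) (h(L) = ((34 + L)/L - 723)/(1 + L) = (-723 + (34 + L)/L)/(1 + L))
3896822 - h(1988) = 3896822 - 2*(17 - 361*1988)/(1988*(1 + 1988)) = 3896822 - 2*(17 - 717668)/(1988*1989) = 3896822 - 2*(-717651)/(1988*1989) = 3896822 - 1*(-79739/219674) = 3896822 + 79739/219674 = 856030555767/219674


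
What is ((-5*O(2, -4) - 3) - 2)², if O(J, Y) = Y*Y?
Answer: 7225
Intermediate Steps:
O(J, Y) = Y²
((-5*O(2, -4) - 3) - 2)² = ((-5*(-4)² - 3) - 2)² = ((-5*16 - 3) - 2)² = ((-80 - 3) - 2)² = (-83 - 2)² = (-85)² = 7225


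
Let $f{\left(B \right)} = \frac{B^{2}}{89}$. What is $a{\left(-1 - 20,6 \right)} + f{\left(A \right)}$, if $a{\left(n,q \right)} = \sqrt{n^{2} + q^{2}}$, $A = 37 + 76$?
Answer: $\frac{12769}{89} + 3 \sqrt{53} \approx 165.31$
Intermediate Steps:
$A = 113$
$f{\left(B \right)} = \frac{B^{2}}{89}$
$a{\left(-1 - 20,6 \right)} + f{\left(A \right)} = \sqrt{\left(-1 - 20\right)^{2} + 6^{2}} + \frac{113^{2}}{89} = \sqrt{\left(-1 - 20\right)^{2} + 36} + \frac{1}{89} \cdot 12769 = \sqrt{\left(-21\right)^{2} + 36} + \frac{12769}{89} = \sqrt{441 + 36} + \frac{12769}{89} = \sqrt{477} + \frac{12769}{89} = 3 \sqrt{53} + \frac{12769}{89} = \frac{12769}{89} + 3 \sqrt{53}$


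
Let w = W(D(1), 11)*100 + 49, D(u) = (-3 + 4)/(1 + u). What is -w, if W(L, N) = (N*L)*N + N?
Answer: -7199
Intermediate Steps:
D(u) = 1/(1 + u)
W(L, N) = N + L*N**2 (W(L, N) = (L*N)*N + N = L*N**2 + N = N + L*N**2)
w = 7199 (w = (11*(1 + 11/(1 + 1)))*100 + 49 = (11*(1 + 11/2))*100 + 49 = (11*(13/2))*100 + 49 = (143/2)*100 + 49 = 7150 + 49 = 7199)
-w = -1*7199 = -7199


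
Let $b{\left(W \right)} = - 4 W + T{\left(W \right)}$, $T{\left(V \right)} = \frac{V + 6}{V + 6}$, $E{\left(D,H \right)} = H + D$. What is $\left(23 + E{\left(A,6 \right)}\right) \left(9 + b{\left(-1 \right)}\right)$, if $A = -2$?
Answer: $378$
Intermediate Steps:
$E{\left(D,H \right)} = D + H$
$T{\left(V \right)} = 1$ ($T{\left(V \right)} = \frac{6 + V}{6 + V} = 1$)
$b{\left(W \right)} = 1 - 4 W$ ($b{\left(W \right)} = - 4 W + 1 = 1 - 4 W$)
$\left(23 + E{\left(A,6 \right)}\right) \left(9 + b{\left(-1 \right)}\right) = \left(23 + \left(-2 + 6\right)\right) \left(9 + \left(1 - -4\right)\right) = \left(23 + 4\right) \left(9 + \left(1 + 4\right)\right) = 27 \left(9 + 5\right) = 27 \cdot 14 = 378$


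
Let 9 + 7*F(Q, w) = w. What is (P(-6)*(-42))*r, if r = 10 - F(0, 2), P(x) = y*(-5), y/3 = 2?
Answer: 13860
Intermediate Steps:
y = 6 (y = 3*2 = 6)
F(Q, w) = -9/7 + w/7
P(x) = -30 (P(x) = 6*(-5) = -30)
r = 11 (r = 10 - (-9/7 + (⅐)*2) = 10 - (-9/7 + 2/7) = 10 - 1*(-1) = 10 + 1 = 11)
(P(-6)*(-42))*r = -30*(-42)*11 = 1260*11 = 13860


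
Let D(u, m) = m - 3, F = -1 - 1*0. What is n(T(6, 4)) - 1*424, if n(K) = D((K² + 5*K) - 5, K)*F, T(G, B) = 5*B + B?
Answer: -445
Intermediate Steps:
F = -1 (F = -1 + 0 = -1)
D(u, m) = -3 + m
T(G, B) = 6*B
n(K) = 3 - K (n(K) = (-3 + K)*(-1) = 3 - K)
n(T(6, 4)) - 1*424 = (3 - 6*4) - 1*424 = (3 - 1*24) - 424 = (3 - 24) - 424 = -21 - 424 = -445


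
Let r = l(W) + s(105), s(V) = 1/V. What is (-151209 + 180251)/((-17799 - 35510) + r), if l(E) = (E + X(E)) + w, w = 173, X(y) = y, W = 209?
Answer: -3049410/5535389 ≈ -0.55089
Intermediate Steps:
l(E) = 173 + 2*E (l(E) = (E + E) + 173 = 2*E + 173 = 173 + 2*E)
r = 62056/105 (r = (173 + 2*209) + 1/105 = (173 + 418) + 1/105 = 591 + 1/105 = 62056/105 ≈ 591.01)
(-151209 + 180251)/((-17799 - 35510) + r) = (-151209 + 180251)/((-17799 - 35510) + 62056/105) = 29042/(-53309 + 62056/105) = 29042/(-5535389/105) = 29042*(-105/5535389) = -3049410/5535389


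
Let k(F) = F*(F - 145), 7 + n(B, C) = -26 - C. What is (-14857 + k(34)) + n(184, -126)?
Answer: -18538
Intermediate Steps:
n(B, C) = -33 - C (n(B, C) = -7 + (-26 - C) = -33 - C)
k(F) = F*(-145 + F)
(-14857 + k(34)) + n(184, -126) = (-14857 + 34*(-145 + 34)) + (-33 - 1*(-126)) = (-14857 + 34*(-111)) + (-33 + 126) = (-14857 - 3774) + 93 = -18631 + 93 = -18538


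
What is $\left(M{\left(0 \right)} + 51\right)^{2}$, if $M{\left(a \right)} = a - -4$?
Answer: $3025$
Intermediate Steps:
$M{\left(a \right)} = 4 + a$ ($M{\left(a \right)} = a + 4 = 4 + a$)
$\left(M{\left(0 \right)} + 51\right)^{2} = \left(\left(4 + 0\right) + 51\right)^{2} = \left(4 + 51\right)^{2} = 55^{2} = 3025$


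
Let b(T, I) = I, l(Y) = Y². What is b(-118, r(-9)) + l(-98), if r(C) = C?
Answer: 9595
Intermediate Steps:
b(-118, r(-9)) + l(-98) = -9 + (-98)² = -9 + 9604 = 9595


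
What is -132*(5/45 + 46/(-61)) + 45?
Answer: 23767/183 ≈ 129.87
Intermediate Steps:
-132*(5/45 + 46/(-61)) + 45 = -132*(5*(1/45) + 46*(-1/61)) + 45 = -132*(⅑ - 46/61) + 45 = -132*(-353/549) + 45 = 15532/183 + 45 = 23767/183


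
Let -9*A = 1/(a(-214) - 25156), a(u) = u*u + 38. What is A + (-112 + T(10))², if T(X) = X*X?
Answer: 26798687/186102 ≈ 144.00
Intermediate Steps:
a(u) = 38 + u² (a(u) = u² + 38 = 38 + u²)
T(X) = X²
A = -1/186102 (A = -1/(9*((38 + (-214)²) - 25156)) = -1/(9*((38 + 45796) - 25156)) = -1/(9*(45834 - 25156)) = -⅑/20678 = -⅑*1/20678 = -1/186102 ≈ -5.3734e-6)
A + (-112 + T(10))² = -1/186102 + (-112 + 10²)² = -1/186102 + (-112 + 100)² = -1/186102 + (-12)² = -1/186102 + 144 = 26798687/186102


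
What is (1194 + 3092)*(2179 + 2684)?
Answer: 20842818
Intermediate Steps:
(1194 + 3092)*(2179 + 2684) = 4286*4863 = 20842818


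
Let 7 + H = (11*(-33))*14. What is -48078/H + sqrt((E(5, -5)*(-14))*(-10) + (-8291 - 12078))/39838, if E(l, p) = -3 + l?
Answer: 48078/5089 + I*sqrt(20089)/39838 ≈ 9.4474 + 0.0035578*I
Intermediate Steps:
H = -5089 (H = -7 + (11*(-33))*14 = -7 - 363*14 = -7 - 5082 = -5089)
-48078/H + sqrt((E(5, -5)*(-14))*(-10) + (-8291 - 12078))/39838 = -48078/(-5089) + sqrt(((-3 + 5)*(-14))*(-10) + (-8291 - 12078))/39838 = -48078*(-1/5089) + sqrt((2*(-14))*(-10) - 20369)*(1/39838) = 48078/5089 + sqrt(-28*(-10) - 20369)*(1/39838) = 48078/5089 + sqrt(280 - 20369)*(1/39838) = 48078/5089 + sqrt(-20089)*(1/39838) = 48078/5089 + (I*sqrt(20089))*(1/39838) = 48078/5089 + I*sqrt(20089)/39838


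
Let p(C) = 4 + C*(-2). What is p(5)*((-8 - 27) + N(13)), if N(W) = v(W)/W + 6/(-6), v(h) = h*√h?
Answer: 216 - 6*√13 ≈ 194.37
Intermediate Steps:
p(C) = 4 - 2*C
v(h) = h^(3/2)
N(W) = -1 + √W (N(W) = W^(3/2)/W + 6/(-6) = √W + 6*(-⅙) = √W - 1 = -1 + √W)
p(5)*((-8 - 27) + N(13)) = (4 - 2*5)*((-8 - 27) + (-1 + √13)) = (4 - 10)*(-35 + (-1 + √13)) = -6*(-36 + √13) = 216 - 6*√13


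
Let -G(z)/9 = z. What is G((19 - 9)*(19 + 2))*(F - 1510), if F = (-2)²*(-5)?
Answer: 2891700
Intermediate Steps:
G(z) = -9*z
F = -20 (F = 4*(-5) = -20)
G((19 - 9)*(19 + 2))*(F - 1510) = (-9*(19 - 9)*(19 + 2))*(-20 - 1510) = -90*21*(-1530) = -9*210*(-1530) = -1890*(-1530) = 2891700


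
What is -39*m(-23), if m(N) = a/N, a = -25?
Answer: -975/23 ≈ -42.391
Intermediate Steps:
m(N) = -25/N
-39*m(-23) = -(-975)/(-23) = -(-975)*(-1)/23 = -39*25/23 = -975/23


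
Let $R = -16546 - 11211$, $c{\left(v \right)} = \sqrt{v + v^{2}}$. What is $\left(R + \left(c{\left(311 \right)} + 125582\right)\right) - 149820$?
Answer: $-51995 + 2 \sqrt{24258} \approx -51684.0$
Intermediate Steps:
$R = -27757$
$\left(R + \left(c{\left(311 \right)} + 125582\right)\right) - 149820 = \left(-27757 + \left(\sqrt{311 \left(1 + 311\right)} + 125582\right)\right) - 149820 = \left(-27757 + \left(\sqrt{311 \cdot 312} + 125582\right)\right) - 149820 = \left(-27757 + \left(\sqrt{97032} + 125582\right)\right) - 149820 = \left(-27757 + \left(2 \sqrt{24258} + 125582\right)\right) - 149820 = \left(-27757 + \left(125582 + 2 \sqrt{24258}\right)\right) - 149820 = \left(97825 + 2 \sqrt{24258}\right) - 149820 = -51995 + 2 \sqrt{24258}$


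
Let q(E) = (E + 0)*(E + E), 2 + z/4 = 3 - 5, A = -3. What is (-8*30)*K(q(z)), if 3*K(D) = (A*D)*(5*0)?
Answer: 0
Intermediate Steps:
z = -16 (z = -8 + 4*(3 - 5) = -8 + 4*(-2) = -8 - 8 = -16)
q(E) = 2*E² (q(E) = E*(2*E) = 2*E²)
K(D) = 0 (K(D) = ((-3*D)*(5*0))/3 = (-3*D*0)/3 = (⅓)*0 = 0)
(-8*30)*K(q(z)) = -8*30*0 = -240*0 = 0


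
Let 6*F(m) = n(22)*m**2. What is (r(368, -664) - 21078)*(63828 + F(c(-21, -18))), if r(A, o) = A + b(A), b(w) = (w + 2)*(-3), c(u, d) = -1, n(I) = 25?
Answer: -4178453630/3 ≈ -1.3928e+9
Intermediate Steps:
b(w) = -6 - 3*w (b(w) = (2 + w)*(-3) = -6 - 3*w)
r(A, o) = -6 - 2*A (r(A, o) = A + (-6 - 3*A) = -6 - 2*A)
F(m) = 25*m**2/6 (F(m) = (25*m**2)/6 = 25*m**2/6)
(r(368, -664) - 21078)*(63828 + F(c(-21, -18))) = ((-6 - 2*368) - 21078)*(63828 + (25/6)*(-1)**2) = ((-6 - 736) - 21078)*(63828 + (25/6)*1) = (-742 - 21078)*(63828 + 25/6) = -21820*382993/6 = -4178453630/3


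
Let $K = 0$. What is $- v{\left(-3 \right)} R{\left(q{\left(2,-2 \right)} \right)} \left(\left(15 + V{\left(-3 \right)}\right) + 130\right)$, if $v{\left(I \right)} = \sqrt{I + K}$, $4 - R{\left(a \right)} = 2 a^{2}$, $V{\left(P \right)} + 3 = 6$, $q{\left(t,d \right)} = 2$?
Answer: $592 i \sqrt{3} \approx 1025.4 i$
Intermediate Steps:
$V{\left(P \right)} = 3$ ($V{\left(P \right)} = -3 + 6 = 3$)
$R{\left(a \right)} = 4 - 2 a^{2}$
$v{\left(I \right)} = \sqrt{I}$ ($v{\left(I \right)} = \sqrt{I + 0} = \sqrt{I}$)
$- v{\left(-3 \right)} R{\left(q{\left(2,-2 \right)} \right)} \left(\left(15 + V{\left(-3 \right)}\right) + 130\right) = - \sqrt{-3} \left(4 - 2 \cdot 2^{2}\right) \left(\left(15 + 3\right) + 130\right) = - i \sqrt{3} \left(4 - 8\right) \left(18 + 130\right) = - i \sqrt{3} \left(4 - 8\right) 148 = - i \sqrt{3} \left(-4\right) 148 = 4 i \sqrt{3} \cdot 148 = 592 i \sqrt{3}$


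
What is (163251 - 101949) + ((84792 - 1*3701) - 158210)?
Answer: -15817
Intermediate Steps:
(163251 - 101949) + ((84792 - 1*3701) - 158210) = 61302 + ((84792 - 3701) - 158210) = 61302 + (81091 - 158210) = 61302 - 77119 = -15817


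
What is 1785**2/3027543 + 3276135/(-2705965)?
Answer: -86455083612/546161692933 ≈ -0.15830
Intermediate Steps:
1785**2/3027543 + 3276135/(-2705965) = 3186225*(1/3027543) + 3276135*(-1/2705965) = 1062075/1009181 - 655227/541193 = -86455083612/546161692933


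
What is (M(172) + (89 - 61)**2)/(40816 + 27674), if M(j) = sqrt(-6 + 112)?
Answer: 392/34245 + sqrt(106)/68490 ≈ 0.011597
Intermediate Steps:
M(j) = sqrt(106)
(M(172) + (89 - 61)**2)/(40816 + 27674) = (sqrt(106) + (89 - 61)**2)/(40816 + 27674) = (sqrt(106) + 28**2)/68490 = (sqrt(106) + 784)*(1/68490) = (784 + sqrt(106))*(1/68490) = 392/34245 + sqrt(106)/68490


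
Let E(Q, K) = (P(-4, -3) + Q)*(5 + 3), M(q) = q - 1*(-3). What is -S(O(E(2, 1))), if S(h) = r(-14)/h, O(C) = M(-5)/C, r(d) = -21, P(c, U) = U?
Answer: 84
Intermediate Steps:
M(q) = 3 + q (M(q) = q + 3 = 3 + q)
E(Q, K) = -24 + 8*Q (E(Q, K) = (-3 + Q)*(5 + 3) = (-3 + Q)*8 = -24 + 8*Q)
O(C) = -2/C (O(C) = (3 - 5)/C = -2/C)
S(h) = -21/h
-S(O(E(2, 1))) = -(-21)/((-2/(-24 + 8*2))) = -(-21)/((-2/(-24 + 16))) = -(-21)/((-2/(-8))) = -(-21)/((-2*(-⅛))) = -(-21)/¼ = -(-21)*4 = -1*(-84) = 84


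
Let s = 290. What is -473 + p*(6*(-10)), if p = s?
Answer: -17873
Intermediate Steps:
p = 290
-473 + p*(6*(-10)) = -473 + 290*(6*(-10)) = -473 + 290*(-60) = -473 - 17400 = -17873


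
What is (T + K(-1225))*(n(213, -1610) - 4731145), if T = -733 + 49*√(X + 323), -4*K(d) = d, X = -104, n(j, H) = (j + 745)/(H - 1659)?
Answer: 26400656534841/13076 - 108262797741*√219/467 ≈ -1.4117e+9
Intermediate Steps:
n(j, H) = (745 + j)/(-1659 + H)
K(d) = -d/4
T = -733 + 49*√219 (T = -733 + 49*√(-104 + 323) = -733 + 49*√219 ≈ -7.8662)
(T + K(-1225))*(n(213, -1610) - 4731145) = ((-733 + 49*√219) - ¼*(-1225))*((745 + 213)/(-1659 - 1610) - 4731145) = ((-733 + 49*√219) + 1225/4)*(958/(-3269) - 4731145) = (-1707/4 + 49*√219)*(-1/3269*958 - 4731145) = (-1707/4 + 49*√219)*(-958/3269 - 4731145) = (-1707/4 + 49*√219)*(-15466113963/3269) = 26400656534841/13076 - 108262797741*√219/467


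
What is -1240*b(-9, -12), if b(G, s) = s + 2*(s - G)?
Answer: 22320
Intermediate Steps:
b(G, s) = -2*G + 3*s (b(G, s) = s + (-2*G + 2*s) = -2*G + 3*s)
-1240*b(-9, -12) = -1240*(-2*(-9) + 3*(-12)) = -1240*(18 - 36) = -1240*(-18) = 22320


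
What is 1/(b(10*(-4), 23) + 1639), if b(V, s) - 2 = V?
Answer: 1/1601 ≈ 0.00062461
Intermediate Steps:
b(V, s) = 2 + V
1/(b(10*(-4), 23) + 1639) = 1/((2 + 10*(-4)) + 1639) = 1/((2 - 40) + 1639) = 1/(-38 + 1639) = 1/1601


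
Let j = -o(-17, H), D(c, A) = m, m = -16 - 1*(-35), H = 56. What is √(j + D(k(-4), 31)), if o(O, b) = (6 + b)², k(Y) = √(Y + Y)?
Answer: 15*I*√17 ≈ 61.847*I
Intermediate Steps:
m = 19 (m = -16 + 35 = 19)
k(Y) = √2*√Y (k(Y) = √(2*Y) = √2*√Y)
D(c, A) = 19
j = -3844 (j = -(6 + 56)² = -1*62² = -1*3844 = -3844)
√(j + D(k(-4), 31)) = √(-3844 + 19) = √(-3825) = 15*I*√17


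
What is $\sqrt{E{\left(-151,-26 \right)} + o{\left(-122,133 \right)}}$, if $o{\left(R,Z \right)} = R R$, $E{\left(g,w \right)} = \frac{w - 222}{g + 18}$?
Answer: $\frac{6 \sqrt{7314335}}{133} \approx 122.01$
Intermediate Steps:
$E{\left(g,w \right)} = \frac{-222 + w}{18 + g}$
$o{\left(R,Z \right)} = R^{2}$
$\sqrt{E{\left(-151,-26 \right)} + o{\left(-122,133 \right)}} = \sqrt{\frac{-222 - 26}{18 - 151} + \left(-122\right)^{2}} = \sqrt{\frac{1}{-133} \left(-248\right) + 14884} = \sqrt{\left(- \frac{1}{133}\right) \left(-248\right) + 14884} = \sqrt{\frac{248}{133} + 14884} = \sqrt{\frac{1979820}{133}} = \frac{6 \sqrt{7314335}}{133}$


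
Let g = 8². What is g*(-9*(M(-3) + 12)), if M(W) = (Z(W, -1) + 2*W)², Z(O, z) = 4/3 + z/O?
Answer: -17728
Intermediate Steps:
Z(O, z) = 4/3 + z/O (Z(O, z) = 4*(⅓) + z/O = 4/3 + z/O)
M(W) = (4/3 - 1/W + 2*W)² (M(W) = ((4/3 - 1/W) + 2*W)² = (4/3 - 1/W + 2*W)²)
g = 64
g*(-9*(M(-3) + 12)) = 64*(-9*((⅑)*(-3 + 4*(-3) + 6*(-3)²)²/(-3)² + 12)) = 64*(-9*((⅑)*(⅑)*(-3 - 12 + 6*9)² + 12)) = 64*(-9*((⅑)*(⅑)*(-3 - 12 + 54)² + 12)) = 64*(-9*((⅑)*(⅑)*39² + 12)) = 64*(-9*((⅑)*(⅑)*1521 + 12)) = 64*(-9*(169/9 + 12)) = 64*(-9*277/9) = 64*(-277) = -17728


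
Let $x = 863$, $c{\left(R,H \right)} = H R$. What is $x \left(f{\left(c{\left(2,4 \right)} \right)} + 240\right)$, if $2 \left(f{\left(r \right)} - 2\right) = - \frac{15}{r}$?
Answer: $\frac{3328591}{16} \approx 2.0804 \cdot 10^{5}$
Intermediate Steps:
$f{\left(r \right)} = 2 - \frac{15}{2 r}$ ($f{\left(r \right)} = 2 + \frac{\left(-15\right) \frac{1}{r}}{2} = 2 - \frac{15}{2 r}$)
$x \left(f{\left(c{\left(2,4 \right)} \right)} + 240\right) = 863 \left(\left(2 - \frac{15}{2 \cdot 4 \cdot 2}\right) + 240\right) = 863 \left(\left(2 - \frac{15}{2 \cdot 8}\right) + 240\right) = 863 \left(\left(2 - \frac{15}{16}\right) + 240\right) = 863 \left(\frac{17}{16} + 240\right) = 863 \cdot \frac{3857}{16} = \frac{3328591}{16}$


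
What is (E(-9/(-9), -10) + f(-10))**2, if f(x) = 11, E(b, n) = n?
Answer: 1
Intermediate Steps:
(E(-9/(-9), -10) + f(-10))**2 = (-10 + 11)**2 = 1**2 = 1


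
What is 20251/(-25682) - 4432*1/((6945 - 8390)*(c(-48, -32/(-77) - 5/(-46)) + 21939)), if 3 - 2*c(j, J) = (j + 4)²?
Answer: -1227196096527/1556599503050 ≈ -0.78838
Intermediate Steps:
c(j, J) = 3/2 - (4 + j)²/2 (c(j, J) = 3/2 - (j + 4)²/2 = 3/2 - (4 + j)²/2)
20251/(-25682) - 4432*1/((6945 - 8390)*(c(-48, -32/(-77) - 5/(-46)) + 21939)) = 20251/(-25682) - 4432*1/((6945 - 8390)*((3/2 - (4 - 48)²/2) + 21939)) = 20251*(-1/25682) - 4432*(-1/(1445*((3/2 - ½*(-44)²) + 21939))) = -20251/25682 - 4432*(-1/(1445*((3/2 - ½*1936) + 21939))) = -20251/25682 - 4432*(-1/(1445*((3/2 - 968) + 21939))) = -20251/25682 - 4432*(-1/(1445*(-1933/2 + 21939))) = -20251/25682 - 4432/((-1445*41945/2)) = -20251/25682 - 4432/(-60610525/2) = -20251/25682 - 4432*(-2/60610525) = -20251/25682 + 8864/60610525 = -1227196096527/1556599503050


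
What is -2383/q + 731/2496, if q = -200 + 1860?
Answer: -1183627/1035840 ≈ -1.1427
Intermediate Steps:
q = 1660
-2383/q + 731/2496 = -2383/1660 + 731/2496 = -1183627/1035840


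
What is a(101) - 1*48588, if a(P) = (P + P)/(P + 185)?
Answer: -6947983/143 ≈ -48587.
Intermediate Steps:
a(P) = 2*P/(185 + P) (a(P) = (2*P)/(185 + P) = 2*P/(185 + P))
a(101) - 1*48588 = 2*101/(185 + 101) - 1*48588 = 2*101/286 - 48588 = 2*101*(1/286) - 48588 = 101/143 - 48588 = -6947983/143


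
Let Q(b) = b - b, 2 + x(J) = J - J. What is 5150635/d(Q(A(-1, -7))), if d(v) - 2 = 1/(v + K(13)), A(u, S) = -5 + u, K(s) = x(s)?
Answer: 10301270/3 ≈ 3.4338e+6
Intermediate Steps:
x(J) = -2 (x(J) = -2 + (J - J) = -2 + 0 = -2)
K(s) = -2
Q(b) = 0
d(v) = 2 + 1/(-2 + v) (d(v) = 2 + 1/(v - 2) = 2 + 1/(-2 + v))
5150635/d(Q(A(-1, -7))) = 5150635/(((-3 + 2*0)/(-2 + 0))) = 5150635/(((-3 + 0)/(-2))) = 5150635/((-1/2*(-3))) = 5150635/(3/2) = 5150635*(2/3) = 10301270/3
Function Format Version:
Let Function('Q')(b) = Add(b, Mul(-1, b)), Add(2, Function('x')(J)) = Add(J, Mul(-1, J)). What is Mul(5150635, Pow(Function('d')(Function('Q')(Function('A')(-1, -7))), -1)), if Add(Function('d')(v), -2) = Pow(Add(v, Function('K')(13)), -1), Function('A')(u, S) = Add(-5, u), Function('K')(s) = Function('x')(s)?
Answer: Rational(10301270, 3) ≈ 3.4338e+6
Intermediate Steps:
Function('x')(J) = -2 (Function('x')(J) = Add(-2, Add(J, Mul(-1, J))) = Add(-2, 0) = -2)
Function('K')(s) = -2
Function('Q')(b) = 0
Function('d')(v) = Add(2, Pow(Add(-2, v), -1)) (Function('d')(v) = Add(2, Pow(Add(v, -2), -1)) = Add(2, Pow(Add(-2, v), -1)))
Mul(5150635, Pow(Function('d')(Function('Q')(Function('A')(-1, -7))), -1)) = Mul(5150635, Pow(Mul(Pow(Add(-2, 0), -1), Add(-3, Mul(2, 0))), -1)) = Mul(5150635, Pow(Mul(Pow(-2, -1), Add(-3, 0)), -1)) = Mul(5150635, Pow(Mul(Rational(-1, 2), -3), -1)) = Mul(5150635, Pow(Rational(3, 2), -1)) = Mul(5150635, Rational(2, 3)) = Rational(10301270, 3)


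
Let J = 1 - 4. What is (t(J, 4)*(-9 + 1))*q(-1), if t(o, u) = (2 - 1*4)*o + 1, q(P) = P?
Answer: 56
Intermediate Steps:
J = -3
t(o, u) = 1 - 2*o (t(o, u) = (2 - 4)*o + 1 = -2*o + 1 = 1 - 2*o)
(t(J, 4)*(-9 + 1))*q(-1) = ((1 - 2*(-3))*(-9 + 1))*(-1) = ((1 + 6)*(-8))*(-1) = (7*(-8))*(-1) = -56*(-1) = 56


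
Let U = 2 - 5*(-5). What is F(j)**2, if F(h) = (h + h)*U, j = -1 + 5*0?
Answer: 2916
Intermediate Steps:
j = -1 (j = -1 + 0 = -1)
U = 27 (U = 2 + 25 = 27)
F(h) = 54*h (F(h) = (h + h)*27 = (2*h)*27 = 54*h)
F(j)**2 = (54*(-1))**2 = (-54)**2 = 2916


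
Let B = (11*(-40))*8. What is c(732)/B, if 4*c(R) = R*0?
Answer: 0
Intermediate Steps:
c(R) = 0 (c(R) = (R*0)/4 = (¼)*0 = 0)
B = -3520 (B = -440*8 = -3520)
c(732)/B = 0/(-3520) = 0*(-1/3520) = 0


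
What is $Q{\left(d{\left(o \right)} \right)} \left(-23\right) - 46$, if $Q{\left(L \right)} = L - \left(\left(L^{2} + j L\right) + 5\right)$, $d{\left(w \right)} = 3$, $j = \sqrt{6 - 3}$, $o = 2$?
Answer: $207 + 69 \sqrt{3} \approx 326.51$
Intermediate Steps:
$j = \sqrt{3} \approx 1.732$
$Q{\left(L \right)} = -5 + L - L^{2} - L \sqrt{3}$ ($Q{\left(L \right)} = L - \left(\left(L^{2} + \sqrt{3} L\right) + 5\right) = L - \left(\left(L^{2} + L \sqrt{3}\right) + 5\right) = L - \left(5 + L^{2} + L \sqrt{3}\right) = -5 + L - L^{2} - L \sqrt{3}$)
$Q{\left(d{\left(o \right)} \right)} \left(-23\right) - 46 = \left(-5 + 3 - 3^{2} - 3 \sqrt{3}\right) \left(-23\right) - 46 = \left(-5 + 3 - 9 - 3 \sqrt{3}\right) \left(-23\right) - 46 = \left(-11 - 3 \sqrt{3}\right) \left(-23\right) - 46 = \left(253 + 69 \sqrt{3}\right) - 46 = 207 + 69 \sqrt{3}$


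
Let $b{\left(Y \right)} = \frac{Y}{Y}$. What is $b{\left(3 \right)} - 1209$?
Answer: $-1208$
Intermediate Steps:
$b{\left(Y \right)} = 1$
$b{\left(3 \right)} - 1209 = 1 - 1209 = -1208$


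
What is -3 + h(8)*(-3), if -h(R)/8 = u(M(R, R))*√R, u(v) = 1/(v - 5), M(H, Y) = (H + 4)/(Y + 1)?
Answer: -3 - 144*√2/11 ≈ -21.513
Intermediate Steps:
M(H, Y) = (4 + H)/(1 + Y)
u(v) = 1/(-5 + v)
h(R) = -8*√R/(-5 + (4 + R)/(1 + R))
-3 + h(8)*(-3) = -3 + (8*√8*(1 + 8)/(1 + 4*8))*(-3) = -3 + (8*(2*√2)*9/(1 + 32))*(-3) = -3 + (8*(2*√2)*9/33)*(-3) = -3 + (8*(2*√2)*(1/33)*9)*(-3) = -3 + (48*√2/11)*(-3) = -3 - 144*√2/11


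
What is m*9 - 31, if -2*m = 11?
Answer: -161/2 ≈ -80.500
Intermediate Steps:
m = -11/2 (m = -½*11 = -11/2 ≈ -5.5000)
m*9 - 31 = -11/2*9 - 31 = -99/2 - 31 = -161/2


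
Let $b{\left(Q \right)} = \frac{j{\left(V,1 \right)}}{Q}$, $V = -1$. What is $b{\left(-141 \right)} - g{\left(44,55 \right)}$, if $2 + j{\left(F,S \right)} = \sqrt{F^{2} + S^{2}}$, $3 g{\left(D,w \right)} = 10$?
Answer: $- \frac{156}{47} - \frac{\sqrt{2}}{141} \approx -3.3292$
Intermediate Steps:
$g{\left(D,w \right)} = \frac{10}{3}$ ($g{\left(D,w \right)} = \frac{1}{3} \cdot 10 = \frac{10}{3}$)
$j{\left(F,S \right)} = -2 + \sqrt{F^{2} + S^{2}}$
$b{\left(Q \right)} = \frac{-2 + \sqrt{2}}{Q}$ ($b{\left(Q \right)} = \frac{-2 + \sqrt{\left(-1\right)^{2} + 1^{2}}}{Q} = \frac{-2 + \sqrt{1 + 1}}{Q} = \frac{-2 + \sqrt{2}}{Q}$)
$b{\left(-141 \right)} - g{\left(44,55 \right)} = \frac{-2 + \sqrt{2}}{-141} - \frac{10}{3} = - \frac{-2 + \sqrt{2}}{141} - \frac{10}{3} = \left(\frac{2}{141} - \frac{\sqrt{2}}{141}\right) - \frac{10}{3} = - \frac{156}{47} - \frac{\sqrt{2}}{141}$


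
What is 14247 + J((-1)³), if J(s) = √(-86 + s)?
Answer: 14247 + I*√87 ≈ 14247.0 + 9.3274*I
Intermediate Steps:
14247 + J((-1)³) = 14247 + √(-86 + (-1)³) = 14247 + √(-86 - 1) = 14247 + √(-87) = 14247 + I*√87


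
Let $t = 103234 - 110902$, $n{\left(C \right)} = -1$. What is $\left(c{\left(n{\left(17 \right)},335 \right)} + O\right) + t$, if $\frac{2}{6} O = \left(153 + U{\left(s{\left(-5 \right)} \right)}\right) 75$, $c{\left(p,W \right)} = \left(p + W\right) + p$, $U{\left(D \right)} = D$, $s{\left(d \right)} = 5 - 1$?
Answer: $27990$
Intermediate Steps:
$s{\left(d \right)} = 4$
$t = -7668$
$c{\left(p,W \right)} = W + 2 p$ ($c{\left(p,W \right)} = \left(W + p\right) + p = W + 2 p$)
$O = 35325$ ($O = 3 \left(153 + 4\right) 75 = 3 \cdot 157 \cdot 75 = 3 \cdot 11775 = 35325$)
$\left(c{\left(n{\left(17 \right)},335 \right)} + O\right) + t = \left(\left(335 + 2 \left(-1\right)\right) + 35325\right) - 7668 = \left(\left(335 - 2\right) + 35325\right) - 7668 = \left(333 + 35325\right) - 7668 = 35658 - 7668 = 27990$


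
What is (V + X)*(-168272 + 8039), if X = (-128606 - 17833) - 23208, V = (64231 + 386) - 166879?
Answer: 43568794797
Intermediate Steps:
V = -102262 (V = 64617 - 166879 = -102262)
X = -169647 (X = -146439 - 23208 = -169647)
(V + X)*(-168272 + 8039) = (-102262 - 169647)*(-168272 + 8039) = -271909*(-160233) = 43568794797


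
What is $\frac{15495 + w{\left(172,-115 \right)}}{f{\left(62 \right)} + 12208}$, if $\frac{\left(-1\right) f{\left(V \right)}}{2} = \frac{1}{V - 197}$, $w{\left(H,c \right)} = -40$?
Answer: $\frac{2086425}{1648082} \approx 1.266$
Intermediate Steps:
$f{\left(V \right)} = - \frac{2}{-197 + V}$ ($f{\left(V \right)} = - \frac{2}{V - 197} = - \frac{2}{-197 + V}$)
$\frac{15495 + w{\left(172,-115 \right)}}{f{\left(62 \right)} + 12208} = \frac{15495 - 40}{- \frac{2}{-197 + 62} + 12208} = \frac{15455}{- \frac{2}{-135} + 12208} = \frac{15455}{\left(-2\right) \left(- \frac{1}{135}\right) + 12208} = \frac{15455}{\frac{2}{135} + 12208} = \frac{15455}{\frac{1648082}{135}} = 15455 \cdot \frac{135}{1648082} = \frac{2086425}{1648082}$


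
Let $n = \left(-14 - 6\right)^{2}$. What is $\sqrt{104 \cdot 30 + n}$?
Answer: $8 \sqrt{55} \approx 59.33$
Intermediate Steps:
$n = 400$ ($n = \left(-20\right)^{2} = 400$)
$\sqrt{104 \cdot 30 + n} = \sqrt{104 \cdot 30 + 400} = \sqrt{3120 + 400} = \sqrt{3520} = 8 \sqrt{55}$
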